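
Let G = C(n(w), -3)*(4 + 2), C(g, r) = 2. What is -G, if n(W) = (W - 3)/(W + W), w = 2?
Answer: -12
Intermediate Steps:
n(W) = (-3 + W)/(2*W) (n(W) = (-3 + W)/((2*W)) = (-3 + W)*(1/(2*W)) = (-3 + W)/(2*W))
G = 12 (G = 2*(4 + 2) = 2*6 = 12)
-G = -1*12 = -12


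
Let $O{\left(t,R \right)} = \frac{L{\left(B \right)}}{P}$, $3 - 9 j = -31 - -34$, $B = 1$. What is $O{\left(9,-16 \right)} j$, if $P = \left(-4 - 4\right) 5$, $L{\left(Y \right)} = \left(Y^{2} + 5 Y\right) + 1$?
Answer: $0$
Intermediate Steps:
$j = 0$ ($j = \frac{1}{3} - \frac{-31 - -34}{9} = \frac{1}{3} - \frac{-31 + 34}{9} = \frac{1}{3} - \frac{1}{3} = 0$)
$L{\left(Y \right)} = 1 + Y^{2} + 5 Y$
$P = -40$ ($P = \left(-8\right) 5 = -40$)
$O{\left(t,R \right)} = - \frac{7}{40}$ ($O{\left(t,R \right)} = \frac{1 + 1^{2} + 5 \cdot 1}{-40} = \left(1 + 1 + 5\right) \left(- \frac{1}{40}\right) = 7 \left(- \frac{1}{40}\right) = - \frac{7}{40}$)
$O{\left(9,-16 \right)} j = \left(- \frac{7}{40}\right) 0 = 0$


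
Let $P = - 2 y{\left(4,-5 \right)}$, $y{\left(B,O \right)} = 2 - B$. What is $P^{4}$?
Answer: $256$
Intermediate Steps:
$P = 4$ ($P = - 2 \left(2 - 4\right) = \left(-2\right) \left(-2\right) = 4$)
$P^{4} = 4^{4} = 256$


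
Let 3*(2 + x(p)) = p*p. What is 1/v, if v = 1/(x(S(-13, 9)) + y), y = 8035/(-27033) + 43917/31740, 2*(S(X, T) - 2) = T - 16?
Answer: -23392819/143004570 ≈ -0.16358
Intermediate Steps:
S(X, T) = -6 + T/2 (S(X, T) = 2 + (T - 16)/2 = 2 + (-16 + T)/2 = 2 + (-8 + T/2) = -6 + T/2)
x(p) = -2 + p²/3 (x(p) = -2 + (p*p)/3 = -2 + p²/3)
y = 310725787/286009140 (y = 8035*(-1/27033) + 43917*(1/31740) = -8035/27033 + 14639/10580 = 310725787/286009140 ≈ 1.0864)
v = -143004570/23392819 (v = 1/((-2 + (-6 + (½)*9)²/3) + 310725787/286009140) = 1/((-2 + (-6 + 9/2)²/3) + 310725787/286009140) = 1/((-2 + (-3/2)²/3) + 310725787/286009140) = 1/((-2 + (⅓)*(9/4)) + 310725787/286009140) = 1/((-2 + ¾) + 310725787/286009140) = 1/(-5/4 + 310725787/286009140) = 1/(-23392819/143004570) = -143004570/23392819 ≈ -6.1132)
1/v = 1/(-143004570/23392819) = -23392819/143004570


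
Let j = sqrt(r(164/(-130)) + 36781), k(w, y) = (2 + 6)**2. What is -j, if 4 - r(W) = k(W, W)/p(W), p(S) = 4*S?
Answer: -sqrt(61856905)/41 ≈ -191.83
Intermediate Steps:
k(w, y) = 64 (k(w, y) = 8**2 = 64)
r(W) = 4 - 16/W (r(W) = 4 - 64/(4*W) = 4 - 64*1/(4*W) = 4 - 16/W)
j = sqrt(61856905)/41 (j = sqrt((4 - 16/(164/(-130))) + 36781) = sqrt((4 - 16/(164*(-1/130))) + 36781) = sqrt((4 - 16/(-82/65)) + 36781) = sqrt((4 - 16*(-65/82)) + 36781) = sqrt((4 + 520/41) + 36781) = sqrt(684/41 + 36781) = sqrt(1508705/41) = sqrt(61856905)/41 ≈ 191.83)
-j = -sqrt(61856905)/41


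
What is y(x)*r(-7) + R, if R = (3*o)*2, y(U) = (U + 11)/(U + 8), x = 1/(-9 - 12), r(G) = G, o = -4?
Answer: -5618/167 ≈ -33.641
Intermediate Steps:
x = -1/21 (x = 1/(-21) = -1/21 ≈ -0.047619)
y(U) = (11 + U)/(8 + U)
R = -24 (R = (3*(-4))*2 = -12*2 = -24)
y(x)*r(-7) + R = ((11 - 1/21)/(8 - 1/21))*(-7) - 24 = ((230/21)/(167/21))*(-7) - 24 = ((21/167)*(230/21))*(-7) - 24 = (230/167)*(-7) - 24 = -1610/167 - 24 = -5618/167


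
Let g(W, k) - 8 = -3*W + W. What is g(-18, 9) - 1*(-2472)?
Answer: 2516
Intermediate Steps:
g(W, k) = 8 - 2*W (g(W, k) = 8 + (-3*W + W) = 8 - 2*W)
g(-18, 9) - 1*(-2472) = (8 - 2*(-18)) - 1*(-2472) = (8 + 36) + 2472 = 44 + 2472 = 2516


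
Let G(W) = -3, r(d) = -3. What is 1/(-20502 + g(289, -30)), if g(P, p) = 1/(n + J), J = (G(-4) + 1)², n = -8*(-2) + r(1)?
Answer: -17/348533 ≈ -4.8776e-5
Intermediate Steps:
n = 13 (n = -8*(-2) - 3 = 16 - 3 = 13)
J = 4 (J = (-3 + 1)² = (-2)² = 4)
g(P, p) = 1/17 (g(P, p) = 1/(13 + 4) = 1/17)
1/(-20502 + g(289, -30)) = 1/(-20502 + 1/17) = 1/(-348533/17) = -17/348533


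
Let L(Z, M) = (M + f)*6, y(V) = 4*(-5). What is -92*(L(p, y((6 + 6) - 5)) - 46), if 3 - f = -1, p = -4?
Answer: 13064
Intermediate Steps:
y(V) = -20
f = 4 (f = 3 - 1*(-1) = 3 + 1 = 4)
L(Z, M) = 24 + 6*M (L(Z, M) = (M + 4)*6 = (4 + M)*6 = 24 + 6*M)
-92*(L(p, y((6 + 6) - 5)) - 46) = -92*((24 + 6*(-20)) - 46) = -92*((24 - 120) - 46) = -92*(-96 - 46) = -92*(-142) = 13064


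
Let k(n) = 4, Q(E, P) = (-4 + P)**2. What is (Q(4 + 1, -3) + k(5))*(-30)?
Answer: -1590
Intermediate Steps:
(Q(4 + 1, -3) + k(5))*(-30) = ((-4 - 3)**2 + 4)*(-30) = ((-7)**2 + 4)*(-30) = (49 + 4)*(-30) = 53*(-30) = -1590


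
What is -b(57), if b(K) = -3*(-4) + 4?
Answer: -16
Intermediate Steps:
b(K) = 16 (b(K) = 12 + 4 = 16)
-b(57) = -1*16 = -16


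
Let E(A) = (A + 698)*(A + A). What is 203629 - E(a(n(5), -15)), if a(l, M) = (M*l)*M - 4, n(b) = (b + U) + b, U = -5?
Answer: -3874569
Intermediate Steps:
n(b) = -5 + 2*b (n(b) = (b - 5) + b = (-5 + b) + b = -5 + 2*b)
a(l, M) = -4 + l*M² (a(l, M) = l*M² - 4 = -4 + l*M²)
E(A) = 2*A*(698 + A) (E(A) = (698 + A)*(2*A) = 2*A*(698 + A))
203629 - E(a(n(5), -15)) = 203629 - 2*(-4 + (-5 + 2*5)*(-15)²)*(698 + (-4 + (-5 + 2*5)*(-15)²)) = 203629 - 2*(-4 + (-5 + 10)*225)*(698 + (-4 + (-5 + 10)*225)) = 203629 - 2*(-4 + 5*225)*(698 + (-4 + 5*225)) = 203629 - 2*(-4 + 1125)*(698 + (-4 + 1125)) = 203629 - 2*1121*(698 + 1121) = 203629 - 2*1121*1819 = 203629 - 1*4078198 = 203629 - 4078198 = -3874569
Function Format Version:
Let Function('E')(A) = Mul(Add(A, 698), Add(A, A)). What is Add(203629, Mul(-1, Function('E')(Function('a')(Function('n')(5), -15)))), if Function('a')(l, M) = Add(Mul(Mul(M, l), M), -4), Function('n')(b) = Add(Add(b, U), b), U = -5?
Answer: -3874569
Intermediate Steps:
Function('n')(b) = Add(-5, Mul(2, b)) (Function('n')(b) = Add(Add(b, -5), b) = Add(Add(-5, b), b) = Add(-5, Mul(2, b)))
Function('a')(l, M) = Add(-4, Mul(l, Pow(M, 2))) (Function('a')(l, M) = Add(Mul(l, Pow(M, 2)), -4) = Add(-4, Mul(l, Pow(M, 2))))
Function('E')(A) = Mul(2, A, Add(698, A)) (Function('E')(A) = Mul(Add(698, A), Mul(2, A)) = Mul(2, A, Add(698, A)))
Add(203629, Mul(-1, Function('E')(Function('a')(Function('n')(5), -15)))) = Add(203629, Mul(-1, Mul(2, Add(-4, Mul(Add(-5, Mul(2, 5)), Pow(-15, 2))), Add(698, Add(-4, Mul(Add(-5, Mul(2, 5)), Pow(-15, 2))))))) = Add(203629, Mul(-1, Mul(2, Add(-4, Mul(Add(-5, 10), 225)), Add(698, Add(-4, Mul(Add(-5, 10), 225)))))) = Add(203629, Mul(-1, Mul(2, Add(-4, Mul(5, 225)), Add(698, Add(-4, Mul(5, 225)))))) = Add(203629, Mul(-1, Mul(2, Add(-4, 1125), Add(698, Add(-4, 1125))))) = Add(203629, Mul(-1, Mul(2, 1121, Add(698, 1121)))) = Add(203629, Mul(-1, Mul(2, 1121, 1819))) = Add(203629, Mul(-1, 4078198)) = Add(203629, -4078198) = -3874569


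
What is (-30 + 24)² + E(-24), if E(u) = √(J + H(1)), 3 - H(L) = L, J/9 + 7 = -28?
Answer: 36 + I*√313 ≈ 36.0 + 17.692*I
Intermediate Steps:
J = -315 (J = -63 + 9*(-28) = -63 - 252 = -315)
H(L) = 3 - L
E(u) = I*√313 (E(u) = √(-315 + (3 - 1*1)) = √(-315 + (3 - 1)) = √(-315 + 2) = √(-313) = I*√313)
(-30 + 24)² + E(-24) = (-30 + 24)² + I*√313 = (-6)² + I*√313 = 36 + I*√313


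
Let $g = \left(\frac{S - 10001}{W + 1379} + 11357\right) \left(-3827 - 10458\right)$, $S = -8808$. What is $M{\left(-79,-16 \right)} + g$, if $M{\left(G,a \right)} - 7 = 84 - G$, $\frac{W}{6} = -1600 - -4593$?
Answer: $- \frac{3136861290210}{19337} \approx -1.6222 \cdot 10^{8}$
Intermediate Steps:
$W = 17958$ ($W = 6 \left(-1600 - -4593\right) = 6 \left(-1600 + 4593\right) = 6 \cdot 2993 = 17958$)
$g = - \frac{3136864577500}{19337}$ ($g = \left(\frac{-8808 - 10001}{17958 + 1379} + 11357\right) \left(-3827 - 10458\right) = \left(- \frac{18809}{19337} + 11357\right) \left(-14285\right) = \frac{219591500}{19337} \left(-14285\right) = - \frac{3136864577500}{19337} \approx -1.6222 \cdot 10^{8}$)
$M{\left(G,a \right)} = 91 - G$ ($M{\left(G,a \right)} = 7 - \left(-84 + G\right) = 91 - G$)
$M{\left(-79,-16 \right)} + g = \left(91 - -79\right) - \frac{3136864577500}{19337} = \left(91 + 79\right) - \frac{3136864577500}{19337} = 170 - \frac{3136864577500}{19337} = - \frac{3136861290210}{19337}$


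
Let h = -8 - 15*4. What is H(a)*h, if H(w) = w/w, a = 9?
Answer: -68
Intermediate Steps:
h = -68 (h = -8 - 60 = -68)
H(w) = 1
H(a)*h = 1*(-68) = -68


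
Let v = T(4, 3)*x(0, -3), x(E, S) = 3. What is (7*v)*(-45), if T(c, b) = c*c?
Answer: -15120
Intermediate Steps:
T(c, b) = c²
v = 48 (v = 4²*3 = 16*3 = 48)
(7*v)*(-45) = (7*48)*(-45) = 336*(-45) = -15120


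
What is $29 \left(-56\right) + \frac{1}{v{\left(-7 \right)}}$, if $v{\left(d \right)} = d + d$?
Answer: $- \frac{22737}{14} \approx -1624.1$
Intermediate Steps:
$v{\left(d \right)} = 2 d$
$29 \left(-56\right) + \frac{1}{v{\left(-7 \right)}} = 29 \left(-56\right) + \frac{1}{2 \left(-7\right)} = -1624 + \frac{1}{-14} = -1624 - \frac{1}{14} = - \frac{22737}{14}$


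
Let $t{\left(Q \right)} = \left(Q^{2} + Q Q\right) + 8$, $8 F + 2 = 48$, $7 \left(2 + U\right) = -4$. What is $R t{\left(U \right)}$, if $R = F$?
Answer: $\frac{5980}{49} \approx 122.04$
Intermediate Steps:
$U = - \frac{18}{7}$ ($U = -2 + \frac{1}{7} \left(-4\right) = -2 - \frac{4}{7} = - \frac{18}{7} \approx -2.5714$)
$F = \frac{23}{4}$ ($F = - \frac{1}{4} + \frac{1}{8} \cdot 48 = - \frac{1}{4} + 6 = \frac{23}{4} \approx 5.75$)
$t{\left(Q \right)} = 8 + 2 Q^{2}$ ($t{\left(Q \right)} = \left(Q^{2} + Q^{2}\right) + 8 = 2 Q^{2} + 8 = 8 + 2 Q^{2}$)
$R = \frac{23}{4} \approx 5.75$
$R t{\left(U \right)} = \frac{23 \left(8 + 2 \left(- \frac{18}{7}\right)^{2}\right)}{4} = \frac{23 \left(8 + 2 \cdot \frac{324}{49}\right)}{4} = \frac{23 \left(8 + \frac{648}{49}\right)}{4} = \frac{23}{4} \cdot \frac{1040}{49} = \frac{5980}{49}$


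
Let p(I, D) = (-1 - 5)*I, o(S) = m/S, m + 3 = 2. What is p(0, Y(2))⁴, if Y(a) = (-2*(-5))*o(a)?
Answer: 0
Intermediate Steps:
m = -1 (m = -3 + 2 = -1)
o(S) = -1/S
Y(a) = -10/a (Y(a) = (-2*(-5))*(-1/a) = 10*(-1/a) = -10/a)
p(I, D) = -6*I
p(0, Y(2))⁴ = (-6*0)⁴ = 0⁴ = 0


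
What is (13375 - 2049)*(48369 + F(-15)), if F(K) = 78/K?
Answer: 2738841994/5 ≈ 5.4777e+8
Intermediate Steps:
(13375 - 2049)*(48369 + F(-15)) = (13375 - 2049)*(48369 + 78/(-15)) = 11326*(48369 + 78*(-1/15)) = 11326*(48369 - 26/5) = 11326*(241819/5) = 2738841994/5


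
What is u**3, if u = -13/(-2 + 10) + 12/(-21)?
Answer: -1860867/175616 ≈ -10.596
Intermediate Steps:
u = -123/56 (u = -13/8 + 12*(-1/21) = -13*1/8 - 4/7 = -13/8 - 4/7 = -123/56 ≈ -2.1964)
u**3 = (-123/56)**3 = -1860867/175616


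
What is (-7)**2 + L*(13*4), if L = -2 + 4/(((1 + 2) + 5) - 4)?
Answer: -3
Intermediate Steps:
L = -1 (L = -2 + 4/((3 + 5) - 4) = -2 + 4/(8 - 4) = -2 + 4/4 = -2 + 4*(1/4) = -2 + 1 = -1)
(-7)**2 + L*(13*4) = (-7)**2 - 13*4 = 49 - 1*52 = 49 - 52 = -3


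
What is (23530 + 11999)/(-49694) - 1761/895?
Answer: -119309589/44476130 ≈ -2.6826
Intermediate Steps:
(23530 + 11999)/(-49694) - 1761/895 = 35529*(-1/49694) - 1761*1/895 = -35529/49694 - 1761/895 = -119309589/44476130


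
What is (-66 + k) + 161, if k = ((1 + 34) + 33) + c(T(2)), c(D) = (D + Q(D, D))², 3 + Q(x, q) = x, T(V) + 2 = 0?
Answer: 212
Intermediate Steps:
T(V) = -2 (T(V) = -2 + 0 = -2)
Q(x, q) = -3 + x
c(D) = (-3 + 2*D)² (c(D) = (D + (-3 + D))² = (-3 + 2*D)²)
k = 117 (k = ((1 + 34) + 33) + (-3 + 2*(-2))² = (35 + 33) + (-3 - 4)² = 68 + (-7)² = 68 + 49 = 117)
(-66 + k) + 161 = (-66 + 117) + 161 = 51 + 161 = 212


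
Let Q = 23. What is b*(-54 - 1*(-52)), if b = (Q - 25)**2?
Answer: -8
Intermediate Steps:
b = 4 (b = (23 - 25)**2 = (-2)**2 = 4)
b*(-54 - 1*(-52)) = 4*(-54 - 1*(-52)) = 4*(-54 + 52) = 4*(-2) = -8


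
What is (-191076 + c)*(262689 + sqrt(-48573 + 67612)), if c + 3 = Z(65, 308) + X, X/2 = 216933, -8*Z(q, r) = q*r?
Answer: 126240190041/2 + 480569*sqrt(19039)/2 ≈ 6.3153e+10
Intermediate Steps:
Z(q, r) = -q*r/8
X = 433866 (X = 2*216933 = 433866)
c = 862721/2 (c = -3 + (-1/8*65*308 + 433866) = -3 + (-5005/2 + 433866) = -3 + 862727/2 = 862721/2 ≈ 4.3136e+5)
(-191076 + c)*(262689 + sqrt(-48573 + 67612)) = (-191076 + 862721/2)*(262689 + sqrt(-48573 + 67612)) = 480569*(262689 + sqrt(19039))/2 = 126240190041/2 + 480569*sqrt(19039)/2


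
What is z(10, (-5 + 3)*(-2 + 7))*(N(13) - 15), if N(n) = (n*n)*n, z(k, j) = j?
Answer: -21820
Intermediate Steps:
N(n) = n³ (N(n) = n²*n = n³)
z(10, (-5 + 3)*(-2 + 7))*(N(13) - 15) = ((-5 + 3)*(-2 + 7))*(13³ - 15) = (-2*5)*(2197 - 15) = -10*2182 = -21820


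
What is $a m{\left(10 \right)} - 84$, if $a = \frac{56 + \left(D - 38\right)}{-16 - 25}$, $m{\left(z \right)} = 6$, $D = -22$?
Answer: $- \frac{3420}{41} \approx -83.415$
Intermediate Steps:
$a = \frac{4}{41}$ ($a = \frac{56 - 60}{-16 - 25} = \frac{56 - 60}{-41} = \left(56 - 60\right) \left(- \frac{1}{41}\right) = \left(-4\right) \left(- \frac{1}{41}\right) = \frac{4}{41} \approx 0.097561$)
$a m{\left(10 \right)} - 84 = \frac{4}{41} \cdot 6 - 84 = \frac{24}{41} - 84 = - \frac{3420}{41}$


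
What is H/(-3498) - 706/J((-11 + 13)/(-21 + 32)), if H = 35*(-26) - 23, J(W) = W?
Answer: -4527267/1166 ≈ -3882.7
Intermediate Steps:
H = -933 (H = -910 - 23 = -933)
H/(-3498) - 706/J((-11 + 13)/(-21 + 32)) = -933/(-3498) - 706*(-21 + 32)/(-11 + 13) = -933*(-1/3498) - 706/(2/11) = 311/1166 - 706/(2*(1/11)) = 311/1166 - 706/2/11 = 311/1166 - 706*11/2 = 311/1166 - 3883 = -4527267/1166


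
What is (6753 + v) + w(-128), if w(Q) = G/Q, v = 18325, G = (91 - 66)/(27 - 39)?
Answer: 38519833/1536 ≈ 25078.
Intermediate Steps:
G = -25/12 (G = 25/(-12) = 25*(-1/12) = -25/12 ≈ -2.0833)
w(Q) = -25/(12*Q)
(6753 + v) + w(-128) = (6753 + 18325) - 25/12/(-128) = 25078 - 25/12*(-1/128) = 25078 + 25/1536 = 38519833/1536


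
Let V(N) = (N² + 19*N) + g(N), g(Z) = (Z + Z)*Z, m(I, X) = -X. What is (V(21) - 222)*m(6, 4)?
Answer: -6000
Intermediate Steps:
g(Z) = 2*Z² (g(Z) = (2*Z)*Z = 2*Z²)
V(N) = 3*N² + 19*N (V(N) = (N² + 19*N) + 2*N² = 3*N² + 19*N)
(V(21) - 222)*m(6, 4) = (21*(19 + 3*21) - 222)*(-1*4) = (21*(19 + 63) - 222)*(-4) = (21*82 - 222)*(-4) = (1722 - 222)*(-4) = 1500*(-4) = -6000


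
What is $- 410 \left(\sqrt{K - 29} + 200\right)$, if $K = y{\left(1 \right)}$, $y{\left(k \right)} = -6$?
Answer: $-82000 - 410 i \sqrt{35} \approx -82000.0 - 2425.6 i$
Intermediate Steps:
$K = -6$
$- 410 \left(\sqrt{K - 29} + 200\right) = - 410 \left(\sqrt{-6 - 29} + 200\right) = - 410 \left(\sqrt{-35} + 200\right) = - 410 \left(i \sqrt{35} + 200\right) = - 410 \left(200 + i \sqrt{35}\right) = -82000 - 410 i \sqrt{35}$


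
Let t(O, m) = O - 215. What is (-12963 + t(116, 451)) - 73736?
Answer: -86798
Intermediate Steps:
t(O, m) = -215 + O
(-12963 + t(116, 451)) - 73736 = (-12963 + (-215 + 116)) - 73736 = (-12963 - 99) - 73736 = -13062 - 73736 = -86798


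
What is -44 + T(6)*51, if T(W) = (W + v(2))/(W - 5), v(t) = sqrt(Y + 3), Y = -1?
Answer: 262 + 51*sqrt(2) ≈ 334.13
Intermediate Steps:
v(t) = sqrt(2) (v(t) = sqrt(-1 + 3) = sqrt(2))
T(W) = (W + sqrt(2))/(-5 + W) (T(W) = (W + sqrt(2))/(W - 5) = (W + sqrt(2))/(-5 + W))
-44 + T(6)*51 = -44 + ((6 + sqrt(2))/(-5 + 6))*51 = -44 + ((6 + sqrt(2))/1)*51 = -44 + (1*(6 + sqrt(2)))*51 = -44 + (6 + sqrt(2))*51 = -44 + (306 + 51*sqrt(2)) = 262 + 51*sqrt(2)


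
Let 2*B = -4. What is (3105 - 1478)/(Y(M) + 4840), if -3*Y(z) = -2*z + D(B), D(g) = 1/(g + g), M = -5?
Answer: 6508/19347 ≈ 0.33638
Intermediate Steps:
B = -2 (B = (1/2)*(-4) = -2)
D(g) = 1/(2*g)
Y(z) = 1/12 + 2*z/3 (Y(z) = -(-2*z + (1/2)/(-2))/3 = -(-2*z + (1/2)*(-1/2))/3 = -(-2*z - 1/4)/3 = -(-1/4 - 2*z)/3 = 1/12 + 2*z/3)
(3105 - 1478)/(Y(M) + 4840) = (3105 - 1478)/((1/12 + (2/3)*(-5)) + 4840) = 1627/((1/12 - 10/3) + 4840) = 1627/(-13/4 + 4840) = 1627/(19347/4) = 1627*(4/19347) = 6508/19347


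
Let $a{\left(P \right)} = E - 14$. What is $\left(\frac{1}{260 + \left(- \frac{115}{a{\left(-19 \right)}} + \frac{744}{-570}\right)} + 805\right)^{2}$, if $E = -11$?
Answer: $\frac{405440776513600}{625650169} \approx 6.4803 \cdot 10^{5}$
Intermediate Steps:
$a{\left(P \right)} = -25$ ($a{\left(P \right)} = -11 - 14 = -25$)
$\left(\frac{1}{260 + \left(- \frac{115}{a{\left(-19 \right)}} + \frac{744}{-570}\right)} + 805\right)^{2} = \left(\frac{1}{260 + \left(- \frac{115}{-25} + \frac{744}{-570}\right)} + 805\right)^{2} = \left(\frac{1}{260 + \left(\left(-115\right) \left(- \frac{1}{25}\right) + 744 \left(- \frac{1}{570}\right)\right)} + 805\right)^{2} = \left(\frac{1}{260 + \left(\frac{23}{5} - \frac{124}{95}\right)} + 805\right)^{2} = \left(\frac{1}{260 + \frac{313}{95}} + 805\right)^{2} = \left(\frac{1}{\frac{25013}{95}} + 805\right)^{2} = \left(\frac{95}{25013} + 805\right)^{2} = \left(\frac{20135560}{25013}\right)^{2} = \frac{405440776513600}{625650169}$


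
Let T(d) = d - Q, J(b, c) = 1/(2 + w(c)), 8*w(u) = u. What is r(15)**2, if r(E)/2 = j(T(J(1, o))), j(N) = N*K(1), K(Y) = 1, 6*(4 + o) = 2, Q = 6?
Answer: 156816/1369 ≈ 114.55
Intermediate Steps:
o = -11/3 (o = -4 + (1/6)*2 = -4 + 1/3 = -11/3 ≈ -3.6667)
w(u) = u/8
J(b, c) = 1/(2 + c/8)
T(d) = -6 + d (T(d) = d - 1*6 = d - 6 = -6 + d)
j(N) = N (j(N) = N*1 = N)
r(E) = -396/37 (r(E) = 2*(-6 + 8/(16 - 11/3)) = 2*(-6 + 8/(37/3)) = 2*(-6 + 8*(3/37)) = 2*(-6 + 24/37) = 2*(-198/37) = -396/37)
r(15)**2 = (-396/37)**2 = 156816/1369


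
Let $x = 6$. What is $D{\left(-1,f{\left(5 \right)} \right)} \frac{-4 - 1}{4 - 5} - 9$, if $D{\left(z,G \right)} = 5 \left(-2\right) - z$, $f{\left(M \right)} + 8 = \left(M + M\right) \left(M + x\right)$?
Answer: $-54$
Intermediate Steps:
$f{\left(M \right)} = -8 + 2 M \left(6 + M\right)$ ($f{\left(M \right)} = -8 + \left(M + M\right) \left(M + 6\right) = -8 + 2 M \left(6 + M\right)$)
$D{\left(z,G \right)} = -10 - z$
$D{\left(-1,f{\left(5 \right)} \right)} \frac{-4 - 1}{4 - 5} - 9 = \left(-10 - -1\right) \frac{-4 - 1}{4 - 5} - 9 = \left(-10 + 1\right) \left(- \frac{5}{-1}\right) - 9 = - 9 \left(\left(-5\right) \left(-1\right)\right) - 9 = \left(-9\right) 5 - 9 = -45 - 9 = -54$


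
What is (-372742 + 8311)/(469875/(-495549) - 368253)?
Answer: 60197805873/60829291924 ≈ 0.98962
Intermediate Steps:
(-372742 + 8311)/(469875/(-495549) - 368253) = -364431/(469875*(-1/495549) - 368253) = -364431/(-156625/165183 - 368253) = -364431/(-60829291924/165183) = -364431*(-165183/60829291924) = 60197805873/60829291924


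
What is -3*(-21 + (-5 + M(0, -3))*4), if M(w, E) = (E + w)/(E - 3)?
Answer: 117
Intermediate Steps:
M(w, E) = (E + w)/(-3 + E)
-3*(-21 + (-5 + M(0, -3))*4) = -3*(-21 + (-5 + (-3 + 0)/(-3 - 3))*4) = -3*(-21 + (-5 - 3/(-6))*4) = -3*(-21 + (-5 - ⅙*(-3))*4) = -3*(-21 + (-5 + ½)*4) = -3*(-21 - 9/2*4) = -3*(-21 - 18) = -3*(-39) = 117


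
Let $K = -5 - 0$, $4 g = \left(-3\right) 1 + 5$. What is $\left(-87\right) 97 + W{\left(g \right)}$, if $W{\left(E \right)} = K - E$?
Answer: $- \frac{16889}{2} \approx -8444.5$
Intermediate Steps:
$g = \frac{1}{2}$ ($g = \frac{\left(-3\right) 1 + 5}{4} = \frac{-3 + 5}{4} = \frac{1}{4} \cdot 2 = \frac{1}{2} \approx 0.5$)
$K = -5$ ($K = -5 + 0 = -5$)
$W{\left(E \right)} = -5 - E$
$\left(-87\right) 97 + W{\left(g \right)} = \left(-87\right) 97 - \frac{11}{2} = -8439 - \frac{11}{2} = - \frac{16889}{2}$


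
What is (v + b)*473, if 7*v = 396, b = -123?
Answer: -219945/7 ≈ -31421.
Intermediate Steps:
v = 396/7 (v = (⅐)*396 = 396/7 ≈ 56.571)
(v + b)*473 = (396/7 - 123)*473 = -465/7*473 = -219945/7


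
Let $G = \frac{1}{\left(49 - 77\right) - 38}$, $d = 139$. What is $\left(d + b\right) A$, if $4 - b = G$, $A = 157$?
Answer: $\frac{1481923}{66} \approx 22453.0$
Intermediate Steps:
$G = - \frac{1}{66}$ ($G = \frac{1}{\left(49 - 77\right) - 38} = \frac{1}{-28 - 38} = \frac{1}{-66} = - \frac{1}{66} \approx -0.015152$)
$b = \frac{265}{66}$ ($b = 4 - - \frac{1}{66} = 4 + \frac{1}{66} = \frac{265}{66} \approx 4.0152$)
$\left(d + b\right) A = \left(139 + \frac{265}{66}\right) 157 = \frac{9439}{66} \cdot 157 = \frac{1481923}{66}$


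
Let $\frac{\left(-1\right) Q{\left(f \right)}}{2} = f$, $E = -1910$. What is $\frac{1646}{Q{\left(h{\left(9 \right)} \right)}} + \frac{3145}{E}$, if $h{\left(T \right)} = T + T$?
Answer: $- \frac{81427}{1719} \approx -47.369$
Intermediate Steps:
$h{\left(T \right)} = 2 T$
$Q{\left(f \right)} = - 2 f$
$\frac{1646}{Q{\left(h{\left(9 \right)} \right)}} + \frac{3145}{E} = \frac{1646}{\left(-2\right) 2 \cdot 9} + \frac{3145}{-1910} = \frac{1646}{\left(-2\right) 18} + 3145 \left(- \frac{1}{1910}\right) = \frac{1646}{-36} - \frac{629}{382} = 1646 \left(- \frac{1}{36}\right) - \frac{629}{382} = - \frac{823}{18} - \frac{629}{382} = - \frac{81427}{1719}$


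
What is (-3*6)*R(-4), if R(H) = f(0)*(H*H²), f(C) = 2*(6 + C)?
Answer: 13824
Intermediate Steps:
f(C) = 12 + 2*C
R(H) = 12*H³ (R(H) = (12 + 2*0)*(H*H²) = (12 + 0)*H³ = 12*H³)
(-3*6)*R(-4) = (-3*6)*(12*(-4)³) = -216*(-64) = -18*(-768) = 13824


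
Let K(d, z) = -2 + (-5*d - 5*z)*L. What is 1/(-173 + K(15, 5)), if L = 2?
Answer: -1/375 ≈ -0.0026667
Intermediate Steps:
K(d, z) = -2 - 10*d - 10*z (K(d, z) = -2 + (-5*d - 5*z)*2 = -2 + (-10*d - 10*z) = -2 - 10*d - 10*z)
1/(-173 + K(15, 5)) = 1/(-173 + (-2 - 10*15 - 10*5)) = 1/(-173 + (-2 - 150 - 50)) = 1/(-173 - 202) = 1/(-375) = -1/375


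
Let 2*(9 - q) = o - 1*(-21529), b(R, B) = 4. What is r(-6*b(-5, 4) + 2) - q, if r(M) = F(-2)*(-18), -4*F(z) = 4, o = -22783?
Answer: -618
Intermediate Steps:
q = 636 (q = 9 - (-22783 - 1*(-21529))/2 = 9 - (-22783 + 21529)/2 = 9 - 1/2*(-1254) = 9 + 627 = 636)
F(z) = -1 (F(z) = -1/4*4 = -1)
r(M) = 18 (r(M) = -1*(-18) = 18)
r(-6*b(-5, 4) + 2) - q = 18 - 1*636 = 18 - 636 = -618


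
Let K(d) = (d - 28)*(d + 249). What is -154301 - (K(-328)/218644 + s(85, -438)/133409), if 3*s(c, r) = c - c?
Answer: -8434253992/54661 ≈ -1.5430e+5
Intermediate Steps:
s(c, r) = 0 (s(c, r) = (c - c)/3 = (1/3)*0 = 0)
K(d) = (-28 + d)*(249 + d)
-154301 - (K(-328)/218644 + s(85, -438)/133409) = -154301 - ((-6972 + (-328)**2 + 221*(-328))/218644 + 0/133409) = -154301 - ((-6972 + 107584 - 72488)*(1/218644) + 0*(1/133409)) = -154301 - (28124*(1/218644) + 0) = -154301 - (7031/54661 + 0) = -154301 - 1*7031/54661 = -154301 - 7031/54661 = -8434253992/54661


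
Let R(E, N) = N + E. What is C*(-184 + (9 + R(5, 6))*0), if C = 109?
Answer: -20056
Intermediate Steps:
R(E, N) = E + N
C*(-184 + (9 + R(5, 6))*0) = 109*(-184 + (9 + (5 + 6))*0) = 109*(-184 + (9 + 11)*0) = 109*(-184 + 20*0) = 109*(-184 + 0) = 109*(-184) = -20056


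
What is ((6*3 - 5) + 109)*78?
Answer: 9516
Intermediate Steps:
((6*3 - 5) + 109)*78 = ((18 - 5) + 109)*78 = (13 + 109)*78 = 122*78 = 9516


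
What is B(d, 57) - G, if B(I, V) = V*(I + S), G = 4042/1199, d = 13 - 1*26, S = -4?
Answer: -1165873/1199 ≈ -972.37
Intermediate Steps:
d = -13 (d = 13 - 26 = -13)
G = 4042/1199 (G = 4042*(1/1199) = 4042/1199 ≈ 3.3711)
B(I, V) = V*(-4 + I) (B(I, V) = V*(I - 4) = V*(-4 + I))
B(d, 57) - G = 57*(-4 - 13) - 1*4042/1199 = 57*(-17) - 4042/1199 = -969 - 4042/1199 = -1165873/1199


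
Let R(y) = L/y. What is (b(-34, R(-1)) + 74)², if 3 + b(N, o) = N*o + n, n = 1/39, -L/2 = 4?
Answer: 61434244/1521 ≈ 40391.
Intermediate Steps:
L = -8 (L = -2*4 = -8)
n = 1/39 ≈ 0.025641
R(y) = -8/y
b(N, o) = -116/39 + N*o (b(N, o) = -3 + (N*o + 1/39) = -3 + (1/39 + N*o) = -116/39 + N*o)
(b(-34, R(-1)) + 74)² = ((-116/39 - (-272)/(-1)) + 74)² = ((-116/39 - (-272)*(-1)) + 74)² = ((-116/39 - 34*8) + 74)² = ((-116/39 - 272) + 74)² = (-10724/39 + 74)² = (-7838/39)² = 61434244/1521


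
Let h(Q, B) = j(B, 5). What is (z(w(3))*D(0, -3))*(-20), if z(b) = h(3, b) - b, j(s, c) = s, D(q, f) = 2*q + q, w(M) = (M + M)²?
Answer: 0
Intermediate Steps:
w(M) = 4*M² (w(M) = (2*M)² = 4*M²)
D(q, f) = 3*q
h(Q, B) = B
z(b) = 0 (z(b) = b - b = 0)
(z(w(3))*D(0, -3))*(-20) = (0*(3*0))*(-20) = (0*0)*(-20) = 0*(-20) = 0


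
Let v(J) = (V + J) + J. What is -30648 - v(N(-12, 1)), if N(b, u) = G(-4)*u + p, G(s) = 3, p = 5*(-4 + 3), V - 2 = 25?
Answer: -30671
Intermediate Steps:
V = 27 (V = 2 + 25 = 27)
p = -5 (p = 5*(-1) = -5)
N(b, u) = -5 + 3*u (N(b, u) = 3*u - 5 = -5 + 3*u)
v(J) = 27 + 2*J (v(J) = (27 + J) + J = 27 + 2*J)
-30648 - v(N(-12, 1)) = -30648 - (27 + 2*(-5 + 3*1)) = -30648 - (27 + 2*(-5 + 3)) = -30648 - (27 + 2*(-2)) = -30648 - (27 - 4) = -30648 - 1*23 = -30648 - 23 = -30671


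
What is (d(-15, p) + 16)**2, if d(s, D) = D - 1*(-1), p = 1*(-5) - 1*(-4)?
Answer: 256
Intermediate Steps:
p = -1 (p = -5 + 4 = -1)
d(s, D) = 1 + D (d(s, D) = D + 1 = 1 + D)
(d(-15, p) + 16)**2 = ((1 - 1) + 16)**2 = (0 + 16)**2 = 16**2 = 256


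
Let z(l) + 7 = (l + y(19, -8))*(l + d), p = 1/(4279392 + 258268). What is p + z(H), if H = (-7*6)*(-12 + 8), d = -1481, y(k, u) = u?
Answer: -953303376419/4537660 ≈ -2.1009e+5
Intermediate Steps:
p = 1/4537660 ≈ 2.2038e-7
H = 168 (H = -42*(-4) = 168)
z(l) = -7 + (-1481 + l)*(-8 + l) (z(l) = -7 + (l - 8)*(l - 1481) = -7 + (-8 + l)*(-1481 + l) = -7 + (-1481 + l)*(-8 + l))
p + z(H) = 1/4537660 + (11841 + 168² - 1489*168) = 1/4537660 + (11841 + 28224 - 250152) = 1/4537660 - 210087 = -953303376419/4537660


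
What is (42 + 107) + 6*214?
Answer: 1433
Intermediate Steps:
(42 + 107) + 6*214 = 149 + 1284 = 1433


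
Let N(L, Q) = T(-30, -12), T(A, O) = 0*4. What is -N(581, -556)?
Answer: 0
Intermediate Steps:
T(A, O) = 0
N(L, Q) = 0
-N(581, -556) = -1*0 = 0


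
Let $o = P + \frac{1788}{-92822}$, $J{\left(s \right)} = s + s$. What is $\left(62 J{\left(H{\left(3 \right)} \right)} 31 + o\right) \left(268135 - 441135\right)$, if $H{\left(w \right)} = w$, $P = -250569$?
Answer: $\frac{1919252848473000}{46411} \approx 4.1353 \cdot 10^{10}$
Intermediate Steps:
$J{\left(s \right)} = 2 s$
$o = - \frac{11629158753}{46411}$ ($o = -250569 + \frac{1788}{-92822} = -250569 + 1788 \left(- \frac{1}{92822}\right) = -250569 - \frac{894}{46411} = - \frac{11629158753}{46411} \approx -2.5057 \cdot 10^{5}$)
$\left(62 J{\left(H{\left(3 \right)} \right)} 31 + o\right) \left(268135 - 441135\right) = \left(62 \cdot 2 \cdot 3 \cdot 31 - \frac{11629158753}{46411}\right) \left(268135 - 441135\right) = \left(62 \cdot 6 \cdot 31 - \frac{11629158753}{46411}\right) \left(-173000\right) = \left(372 \cdot 31 - \frac{11629158753}{46411}\right) \left(-173000\right) = \left(11532 - \frac{11629158753}{46411}\right) \left(-173000\right) = \left(- \frac{11093947101}{46411}\right) \left(-173000\right) = \frac{1919252848473000}{46411}$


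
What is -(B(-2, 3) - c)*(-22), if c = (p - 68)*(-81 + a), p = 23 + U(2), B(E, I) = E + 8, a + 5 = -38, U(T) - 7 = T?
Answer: -98076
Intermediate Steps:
U(T) = 7 + T
a = -43 (a = -5 - 38 = -43)
B(E, I) = 8 + E
p = 32 (p = 23 + (7 + 2) = 23 + 9 = 32)
c = 4464 (c = (32 - 68)*(-81 - 43) = -36*(-124) = 4464)
-(B(-2, 3) - c)*(-22) = -((8 - 2) - 1*4464)*(-22) = -(6 - 4464)*(-22) = -(-4458)*(-22) = -1*98076 = -98076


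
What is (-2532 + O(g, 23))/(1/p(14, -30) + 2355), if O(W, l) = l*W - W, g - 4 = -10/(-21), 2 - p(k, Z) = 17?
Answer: -63880/61817 ≈ -1.0334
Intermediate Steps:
p(k, Z) = -15 (p(k, Z) = 2 - 1*17 = 2 - 17 = -15)
g = 94/21 (g = 4 - 10/(-21) = 4 - 10*(-1/21) = 4 + 10/21 = 94/21 ≈ 4.4762)
O(W, l) = -W + W*l (O(W, l) = W*l - W = -W + W*l)
(-2532 + O(g, 23))/(1/p(14, -30) + 2355) = (-2532 + 94*(-1 + 23)/21)/(1/(-15) + 2355) = (-2532 + (94/21)*22)/(-1/15 + 2355) = (-2532 + 2068/21)/(35324/15) = -51104/21*15/35324 = -63880/61817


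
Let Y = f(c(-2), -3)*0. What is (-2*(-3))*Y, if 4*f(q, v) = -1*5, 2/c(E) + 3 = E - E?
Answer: 0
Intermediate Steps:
c(E) = -2/3 (c(E) = 2/(-3 + (E - E)) = 2/(-3 + 0) = 2/(-3) = 2*(-1/3) = -2/3)
f(q, v) = -5/4 (f(q, v) = (-1*5)/4 = (1/4)*(-5) = -5/4)
Y = 0 (Y = -5/4*0 = 0)
(-2*(-3))*Y = -2*(-3)*0 = 6*0 = 0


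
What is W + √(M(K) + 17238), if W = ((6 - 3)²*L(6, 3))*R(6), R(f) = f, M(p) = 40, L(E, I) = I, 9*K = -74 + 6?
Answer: 162 + √17278 ≈ 293.45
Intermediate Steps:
K = -68/9 (K = (-74 + 6)/9 = (⅑)*(-68) = -68/9 ≈ -7.5556)
W = 162 (W = ((6 - 3)²*3)*6 = (3²*3)*6 = (9*3)*6 = 27*6 = 162)
W + √(M(K) + 17238) = 162 + √(40 + 17238) = 162 + √17278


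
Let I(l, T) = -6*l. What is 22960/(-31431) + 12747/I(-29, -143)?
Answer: 132218639/1822998 ≈ 72.528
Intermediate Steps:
22960/(-31431) + 12747/I(-29, -143) = 22960/(-31431) + 12747/((-6*(-29))) = 22960*(-1/31431) + 12747/174 = -22960/31431 + 12747*(1/174) = -22960/31431 + 4249/58 = 132218639/1822998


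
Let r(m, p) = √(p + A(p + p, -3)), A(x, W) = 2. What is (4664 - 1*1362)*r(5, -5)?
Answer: 3302*I*√3 ≈ 5719.2*I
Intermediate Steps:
r(m, p) = √(2 + p) (r(m, p) = √(p + 2) = √(2 + p))
(4664 - 1*1362)*r(5, -5) = (4664 - 1*1362)*√(2 - 5) = (4664 - 1362)*√(-3) = 3302*(I*√3) = 3302*I*√3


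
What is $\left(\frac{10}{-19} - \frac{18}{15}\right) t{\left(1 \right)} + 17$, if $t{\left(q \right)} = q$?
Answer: $\frac{1451}{95} \approx 15.274$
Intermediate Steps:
$\left(\frac{10}{-19} - \frac{18}{15}\right) t{\left(1 \right)} + 17 = \left(\frac{10}{-19} - \frac{18}{15}\right) 1 + 17 = \left(10 \left(- \frac{1}{19}\right) - \frac{6}{5}\right) 1 + 17 = \left(- \frac{10}{19} - \frac{6}{5}\right) 1 + 17 = \left(- \frac{164}{95}\right) 1 + 17 = - \frac{164}{95} + 17 = \frac{1451}{95}$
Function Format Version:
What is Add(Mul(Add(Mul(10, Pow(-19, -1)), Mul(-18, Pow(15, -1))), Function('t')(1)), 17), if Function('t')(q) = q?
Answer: Rational(1451, 95) ≈ 15.274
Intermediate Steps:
Add(Mul(Add(Mul(10, Pow(-19, -1)), Mul(-18, Pow(15, -1))), Function('t')(1)), 17) = Add(Mul(Add(Mul(10, Pow(-19, -1)), Mul(-18, Pow(15, -1))), 1), 17) = Add(Mul(Add(Mul(10, Rational(-1, 19)), Mul(-18, Rational(1, 15))), 1), 17) = Add(Mul(Add(Rational(-10, 19), Rational(-6, 5)), 1), 17) = Add(Mul(Rational(-164, 95), 1), 17) = Add(Rational(-164, 95), 17) = Rational(1451, 95)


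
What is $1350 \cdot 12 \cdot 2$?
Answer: $32400$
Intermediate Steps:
$1350 \cdot 12 \cdot 2 = 1350 \cdot 24 = 32400$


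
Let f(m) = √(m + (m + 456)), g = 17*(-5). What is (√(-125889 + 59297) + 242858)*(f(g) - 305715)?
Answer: -2*(121429 + 2*I*√4162)*(305715 - √286) ≈ -7.4241e+10 - 7.8887e+7*I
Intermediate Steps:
g = -85
f(m) = √(456 + 2*m) (f(m) = √(m + (456 + m)) = √(456 + 2*m))
(√(-125889 + 59297) + 242858)*(f(g) - 305715) = (√(-125889 + 59297) + 242858)*(√(456 + 2*(-85)) - 305715) = (√(-66592) + 242858)*(√(456 - 170) - 305715) = (4*I*√4162 + 242858)*(√286 - 305715) = (242858 + 4*I*√4162)*(-305715 + √286) = (-305715 + √286)*(242858 + 4*I*√4162)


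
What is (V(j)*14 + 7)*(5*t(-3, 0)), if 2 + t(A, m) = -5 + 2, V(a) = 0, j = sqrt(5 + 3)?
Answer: -175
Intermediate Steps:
j = 2*sqrt(2) (j = sqrt(8) = 2*sqrt(2) ≈ 2.8284)
t(A, m) = -5 (t(A, m) = -2 + (-5 + 2) = -2 - 3 = -5)
(V(j)*14 + 7)*(5*t(-3, 0)) = (0*14 + 7)*(5*(-5)) = (0 + 7)*(-25) = 7*(-25) = -175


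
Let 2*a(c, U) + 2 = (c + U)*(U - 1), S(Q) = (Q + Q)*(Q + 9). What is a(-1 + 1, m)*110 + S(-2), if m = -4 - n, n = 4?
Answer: 3822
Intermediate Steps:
S(Q) = 2*Q*(9 + Q) (S(Q) = (2*Q)*(9 + Q) = 2*Q*(9 + Q))
m = -8 (m = -4 - 1*4 = -4 - 4 = -8)
a(c, U) = -1 + (-1 + U)*(U + c)/2 (a(c, U) = -1 + ((c + U)*(U - 1))/2 = -1 + ((U + c)*(-1 + U))/2 = -1 + ((-1 + U)*(U + c))/2 = -1 + (-1 + U)*(U + c)/2)
a(-1 + 1, m)*110 + S(-2) = (-1 + (½)*(-8)² - ½*(-8) - (-1 + 1)/2 + (½)*(-8)*(-1 + 1))*110 + 2*(-2)*(9 - 2) = (-1 + (½)*64 + 4 - ½*0 + (½)*(-8)*0)*110 + 2*(-2)*7 = (-1 + 32 + 4 + 0 + 0)*110 - 28 = 35*110 - 28 = 3850 - 28 = 3822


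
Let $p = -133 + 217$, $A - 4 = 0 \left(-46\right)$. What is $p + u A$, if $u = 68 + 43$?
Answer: $528$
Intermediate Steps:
$u = 111$
$A = 4$ ($A = 4 + 0 \left(-46\right) = 4 + 0 = 4$)
$p = 84$
$p + u A = 84 + 111 \cdot 4 = 84 + 444 = 528$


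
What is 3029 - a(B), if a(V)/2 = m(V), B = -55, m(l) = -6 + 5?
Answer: 3031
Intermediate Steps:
m(l) = -1
a(V) = -2 (a(V) = 2*(-1) = -2)
3029 - a(B) = 3029 - 1*(-2) = 3029 + 2 = 3031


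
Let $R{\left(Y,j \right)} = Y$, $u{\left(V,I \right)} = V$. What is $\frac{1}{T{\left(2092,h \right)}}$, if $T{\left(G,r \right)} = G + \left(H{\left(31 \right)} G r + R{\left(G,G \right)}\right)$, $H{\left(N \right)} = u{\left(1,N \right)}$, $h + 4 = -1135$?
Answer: $- \frac{1}{2378604} \approx -4.2041 \cdot 10^{-7}$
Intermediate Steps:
$h = -1139$ ($h = -4 - 1135 = -1139$)
$H{\left(N \right)} = 1$
$T{\left(G,r \right)} = 2 G + G r$ ($T{\left(G,r \right)} = G + \left(1 G r + G\right) = G + \left(G r + G\right) = G + \left(G + G r\right) = 2 G + G r$)
$\frac{1}{T{\left(2092,h \right)}} = \frac{1}{2092 \left(2 - 1139\right)} = \frac{1}{2092 \left(-1137\right)} = \frac{1}{-2378604} = - \frac{1}{2378604}$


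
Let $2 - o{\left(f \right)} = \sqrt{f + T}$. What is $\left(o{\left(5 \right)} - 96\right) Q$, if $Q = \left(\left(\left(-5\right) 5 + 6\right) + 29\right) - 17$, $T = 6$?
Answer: $658 + 7 \sqrt{11} \approx 681.22$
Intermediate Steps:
$o{\left(f \right)} = 2 - \sqrt{6 + f}$ ($o{\left(f \right)} = 2 - \sqrt{f + 6} = 2 - \sqrt{6 + f}$)
$Q = -7$ ($Q = \left(\left(-25 + 6\right) + 29\right) - 17 = \left(-19 + 29\right) - 17 = 10 - 17 = -7$)
$\left(o{\left(5 \right)} - 96\right) Q = \left(\left(2 - \sqrt{6 + 5}\right) - 96\right) \left(-7\right) = \left(\left(2 - \sqrt{11}\right) - 96\right) \left(-7\right) = \left(-94 - \sqrt{11}\right) \left(-7\right) = 658 + 7 \sqrt{11}$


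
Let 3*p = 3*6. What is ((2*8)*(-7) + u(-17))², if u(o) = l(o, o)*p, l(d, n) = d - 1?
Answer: 48400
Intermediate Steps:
l(d, n) = -1 + d
p = 6 (p = (3*6)/3 = (⅓)*18 = 6)
u(o) = -6 + 6*o (u(o) = (-1 + o)*6 = -6 + 6*o)
((2*8)*(-7) + u(-17))² = ((2*8)*(-7) + (-6 + 6*(-17)))² = (16*(-7) + (-6 - 102))² = (-112 - 108)² = (-220)² = 48400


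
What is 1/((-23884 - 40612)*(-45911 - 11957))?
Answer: 1/3732254528 ≈ 2.6793e-10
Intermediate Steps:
1/((-23884 - 40612)*(-45911 - 11957)) = 1/(-64496*(-57868)) = 1/3732254528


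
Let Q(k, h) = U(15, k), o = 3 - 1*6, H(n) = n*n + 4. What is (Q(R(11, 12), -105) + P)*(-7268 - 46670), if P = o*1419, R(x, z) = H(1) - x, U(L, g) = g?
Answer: 229937694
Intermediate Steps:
H(n) = 4 + n**2 (H(n) = n**2 + 4 = 4 + n**2)
R(x, z) = 5 - x (R(x, z) = (4 + 1**2) - x = (4 + 1) - x = 5 - x)
o = -3 (o = 3 - 6 = -3)
Q(k, h) = k
P = -4257 (P = -3*1419 = -4257)
(Q(R(11, 12), -105) + P)*(-7268 - 46670) = ((5 - 1*11) - 4257)*(-7268 - 46670) = ((5 - 11) - 4257)*(-53938) = (-6 - 4257)*(-53938) = -4263*(-53938) = 229937694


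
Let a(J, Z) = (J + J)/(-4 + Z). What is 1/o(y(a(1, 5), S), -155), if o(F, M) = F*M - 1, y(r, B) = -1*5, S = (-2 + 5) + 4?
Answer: 1/774 ≈ 0.0012920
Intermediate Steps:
a(J, Z) = 2*J/(-4 + Z) (a(J, Z) = (2*J)/(-4 + Z) = 2*J/(-4 + Z))
S = 7 (S = 3 + 4 = 7)
y(r, B) = -5
o(F, M) = -1 + F*M
1/o(y(a(1, 5), S), -155) = 1/(-1 - 5*(-155)) = 1/(-1 + 775) = 1/774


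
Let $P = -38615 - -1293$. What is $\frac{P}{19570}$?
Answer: $- \frac{18661}{9785} \approx -1.9071$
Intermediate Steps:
$P = -37322$ ($P = -38615 + 1293 = -37322$)
$\frac{P}{19570} = - \frac{37322}{19570} = \left(-37322\right) \frac{1}{19570} = - \frac{18661}{9785}$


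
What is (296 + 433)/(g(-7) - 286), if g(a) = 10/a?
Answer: -5103/2012 ≈ -2.5363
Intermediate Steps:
(296 + 433)/(g(-7) - 286) = (296 + 433)/(10/(-7) - 286) = 729/(10*(-1/7) - 286) = 729/(-10/7 - 286) = 729/(-2012/7) = 729*(-7/2012) = -5103/2012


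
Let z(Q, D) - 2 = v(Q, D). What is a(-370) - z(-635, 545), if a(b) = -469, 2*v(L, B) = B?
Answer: -1487/2 ≈ -743.50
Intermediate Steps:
v(L, B) = B/2
z(Q, D) = 2 + D/2
a(-370) - z(-635, 545) = -469 - (2 + (½)*545) = -469 - (2 + 545/2) = -469 - 1*549/2 = -469 - 549/2 = -1487/2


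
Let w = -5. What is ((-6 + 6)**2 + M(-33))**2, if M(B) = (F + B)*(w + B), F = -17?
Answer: 3610000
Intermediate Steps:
M(B) = (-17 + B)*(-5 + B)
((-6 + 6)**2 + M(-33))**2 = ((-6 + 6)**2 + (85 + (-33)**2 - 22*(-33)))**2 = (0**2 + (85 + 1089 + 726))**2 = (0 + 1900)**2 = 1900**2 = 3610000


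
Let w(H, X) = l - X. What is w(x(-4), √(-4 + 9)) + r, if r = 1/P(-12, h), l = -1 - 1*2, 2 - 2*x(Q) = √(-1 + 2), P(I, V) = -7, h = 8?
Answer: -22/7 - √5 ≈ -5.3789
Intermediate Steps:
x(Q) = ½ (x(Q) = 1 - √(-1 + 2)/2 = 1 - √1/2 = 1 - ½*1 = 1 - ½ = ½)
l = -3 (l = -1 - 2 = -3)
r = -⅐ (r = 1/(-7) = -⅐ ≈ -0.14286)
w(H, X) = -3 - X
w(x(-4), √(-4 + 9)) + r = (-3 - √(-4 + 9)) - ⅐ = (-3 - √5) - ⅐ = -22/7 - √5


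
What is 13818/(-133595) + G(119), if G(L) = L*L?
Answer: 270260711/19085 ≈ 14161.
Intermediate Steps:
G(L) = L²
13818/(-133595) + G(119) = 13818/(-133595) + 119² = 13818*(-1/133595) + 14161 = -1974/19085 + 14161 = 270260711/19085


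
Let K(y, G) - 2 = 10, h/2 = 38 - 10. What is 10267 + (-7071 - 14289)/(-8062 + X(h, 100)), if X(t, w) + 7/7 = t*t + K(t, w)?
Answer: 10096733/983 ≈ 10271.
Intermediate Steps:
h = 56 (h = 2*(38 - 10) = 2*28 = 56)
K(y, G) = 12 (K(y, G) = 2 + 10 = 12)
X(t, w) = 11 + t² (X(t, w) = -1 + (t*t + 12) = -1 + (t² + 12) = -1 + (12 + t²) = 11 + t²)
10267 + (-7071 - 14289)/(-8062 + X(h, 100)) = 10267 + (-7071 - 14289)/(-8062 + (11 + 56²)) = 10267 - 21360/(-8062 + (11 + 3136)) = 10267 - 21360/(-8062 + 3147) = 10267 - 21360/(-4915) = 10267 - 21360*(-1/4915) = 10267 + 4272/983 = 10096733/983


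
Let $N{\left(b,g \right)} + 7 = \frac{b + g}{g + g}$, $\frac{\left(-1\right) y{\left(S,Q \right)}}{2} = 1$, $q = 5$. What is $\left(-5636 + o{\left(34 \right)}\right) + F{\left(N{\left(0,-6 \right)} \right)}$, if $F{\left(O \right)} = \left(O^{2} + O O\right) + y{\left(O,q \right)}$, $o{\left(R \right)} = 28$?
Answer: $- \frac{11051}{2} \approx -5525.5$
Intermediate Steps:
$y{\left(S,Q \right)} = -2$ ($y{\left(S,Q \right)} = \left(-2\right) 1 = -2$)
$N{\left(b,g \right)} = -7 + \frac{b + g}{2 g}$ ($N{\left(b,g \right)} = -7 + \frac{b + g}{g + g} = -7 + \frac{b + g}{2 g}$)
$F{\left(O \right)} = -2 + 2 O^{2}$ ($F{\left(O \right)} = \left(O^{2} + O O\right) - 2 = \left(O^{2} + O^{2}\right) - 2 = 2 O^{2} - 2 = -2 + 2 O^{2}$)
$\left(-5636 + o{\left(34 \right)}\right) + F{\left(N{\left(0,-6 \right)} \right)} = \left(-5636 + 28\right) - \left(2 - 2 \left(\frac{0 - -78}{2 \left(-6\right)}\right)^{2}\right) = -5608 - \left(2 - 2 \left(\frac{1}{2} \left(- \frac{1}{6}\right) \left(0 + 78\right)\right)^{2}\right) = -5608 - \left(2 - 2 \left(\frac{1}{2} \left(- \frac{1}{6}\right) 78\right)^{2}\right) = -5608 - \left(2 - 2 \left(- \frac{13}{2}\right)^{2}\right) = -5608 + \left(-2 + 2 \cdot \frac{169}{4}\right) = -5608 + \left(-2 + \frac{169}{2}\right) = -5608 + \frac{165}{2} = - \frac{11051}{2}$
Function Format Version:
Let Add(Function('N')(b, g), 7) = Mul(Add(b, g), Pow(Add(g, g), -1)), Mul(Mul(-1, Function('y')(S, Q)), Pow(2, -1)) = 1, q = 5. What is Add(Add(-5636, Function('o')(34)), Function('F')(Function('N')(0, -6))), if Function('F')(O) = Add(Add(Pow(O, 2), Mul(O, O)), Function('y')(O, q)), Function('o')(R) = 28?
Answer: Rational(-11051, 2) ≈ -5525.5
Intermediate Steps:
Function('y')(S, Q) = -2 (Function('y')(S, Q) = Mul(-2, 1) = -2)
Function('N')(b, g) = Add(-7, Mul(Rational(1, 2), Pow(g, -1), Add(b, g))) (Function('N')(b, g) = Add(-7, Mul(Add(b, g), Pow(Add(g, g), -1))) = Add(-7, Mul(Add(b, g), Pow(Mul(2, g), -1))) = Add(-7, Mul(Add(b, g), Mul(Rational(1, 2), Pow(g, -1)))) = Add(-7, Mul(Rational(1, 2), Pow(g, -1), Add(b, g))))
Function('F')(O) = Add(-2, Mul(2, Pow(O, 2))) (Function('F')(O) = Add(Add(Pow(O, 2), Mul(O, O)), -2) = Add(Add(Pow(O, 2), Pow(O, 2)), -2) = Add(Mul(2, Pow(O, 2)), -2) = Add(-2, Mul(2, Pow(O, 2))))
Add(Add(-5636, Function('o')(34)), Function('F')(Function('N')(0, -6))) = Add(Add(-5636, 28), Add(-2, Mul(2, Pow(Mul(Rational(1, 2), Pow(-6, -1), Add(0, Mul(-13, -6))), 2)))) = Add(-5608, Add(-2, Mul(2, Pow(Mul(Rational(1, 2), Rational(-1, 6), Add(0, 78)), 2)))) = Add(-5608, Add(-2, Mul(2, Pow(Mul(Rational(1, 2), Rational(-1, 6), 78), 2)))) = Add(-5608, Add(-2, Mul(2, Pow(Rational(-13, 2), 2)))) = Add(-5608, Add(-2, Mul(2, Rational(169, 4)))) = Add(-5608, Add(-2, Rational(169, 2))) = Add(-5608, Rational(165, 2)) = Rational(-11051, 2)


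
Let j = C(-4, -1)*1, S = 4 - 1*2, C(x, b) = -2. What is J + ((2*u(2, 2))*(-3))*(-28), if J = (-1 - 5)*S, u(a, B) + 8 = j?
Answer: -1692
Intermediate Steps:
S = 2 (S = 4 - 2 = 2)
j = -2 (j = -2*1 = -2)
u(a, B) = -10 (u(a, B) = -8 - 2 = -10)
J = -12 (J = (-1 - 5)*2 = -6*2 = -12)
J + ((2*u(2, 2))*(-3))*(-28) = -12 + ((2*(-10))*(-3))*(-28) = -12 - 20*(-3)*(-28) = -12 + 60*(-28) = -12 - 1680 = -1692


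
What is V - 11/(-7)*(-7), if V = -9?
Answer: -20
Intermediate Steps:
V - 11/(-7)*(-7) = -9 - 11/(-7)*(-7) = -9 - 11*(-1/7)*(-7) = -9 + (11/7)*(-7) = -9 - 11 = -20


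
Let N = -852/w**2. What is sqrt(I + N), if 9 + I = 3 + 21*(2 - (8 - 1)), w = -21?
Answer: I*sqrt(49803)/21 ≈ 10.627*I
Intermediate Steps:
N = -284/147 (N = -852/((-21)**2) = -852/441 = -852*1/441 = -284/147 ≈ -1.9320)
I = -111 (I = -9 + (3 + 21*(2 - (8 - 1))) = -9 + (3 + 21*(2 - 1*7)) = -9 + (3 + 21*(2 - 7)) = -9 + (3 + 21*(-5)) = -9 + (3 - 105) = -9 - 102 = -111)
sqrt(I + N) = sqrt(-111 - 284/147) = sqrt(-16601/147) = I*sqrt(49803)/21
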